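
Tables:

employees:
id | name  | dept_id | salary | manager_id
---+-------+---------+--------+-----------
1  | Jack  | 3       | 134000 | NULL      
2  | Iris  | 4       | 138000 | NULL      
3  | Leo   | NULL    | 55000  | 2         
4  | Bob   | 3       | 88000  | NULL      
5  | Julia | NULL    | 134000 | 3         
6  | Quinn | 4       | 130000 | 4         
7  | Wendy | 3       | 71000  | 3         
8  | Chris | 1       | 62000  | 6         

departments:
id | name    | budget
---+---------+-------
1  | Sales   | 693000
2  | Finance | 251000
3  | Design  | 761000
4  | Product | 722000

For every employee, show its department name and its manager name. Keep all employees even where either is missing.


Two LEFT JOINs from the same base table employees: one to departments via dept_id, one to employees itself via manager_id. Both are LEFT so every employee is preserved.
Match against departments:
  - employee 1 (Jack): dept_id=3 -> matches Design
  - employee 2 (Iris): dept_id=4 -> matches Product
  - employee 3 (Leo): dept_id=NULL, no match -> kept with NULL
  - employee 4 (Bob): dept_id=3 -> matches Design
  - employee 5 (Julia): dept_id=NULL, no match -> kept with NULL
  - employee 6 (Quinn): dept_id=4 -> matches Product
  - employee 7 (Wendy): dept_id=3 -> matches Design
  - employee 8 (Chris): dept_id=1 -> matches Sales
Match against employees (self):
  - employee 1 (Jack): manager_id=NULL -> NULL
  - employee 2 (Iris): manager_id=NULL -> NULL
  - employee 3 (Leo): manager_id=2 -> Iris
  - employee 4 (Bob): manager_id=NULL -> NULL
  - employee 5 (Julia): manager_id=3 -> Leo
  - employee 6 (Quinn): manager_id=4 -> Bob
  - employee 7 (Wendy): manager_id=3 -> Leo
  - employee 8 (Chris): manager_id=6 -> Quinn

SQL:
SELECT a.name, b.name AS department, c.name AS manager
FROM employees a
LEFT JOIN departments b ON a.dept_id = b.id
LEFT JOIN employees c ON a.manager_id = c.id

Result:
name  | department | manager
------+------------+--------
Jack  | Design     | NULL   
Iris  | Product    | NULL   
Leo   | NULL       | Iris   
Bob   | Design     | NULL   
Julia | NULL       | Leo    
Quinn | Product    | Bob    
Wendy | Design     | Leo    
Chris | Sales      | Quinn  


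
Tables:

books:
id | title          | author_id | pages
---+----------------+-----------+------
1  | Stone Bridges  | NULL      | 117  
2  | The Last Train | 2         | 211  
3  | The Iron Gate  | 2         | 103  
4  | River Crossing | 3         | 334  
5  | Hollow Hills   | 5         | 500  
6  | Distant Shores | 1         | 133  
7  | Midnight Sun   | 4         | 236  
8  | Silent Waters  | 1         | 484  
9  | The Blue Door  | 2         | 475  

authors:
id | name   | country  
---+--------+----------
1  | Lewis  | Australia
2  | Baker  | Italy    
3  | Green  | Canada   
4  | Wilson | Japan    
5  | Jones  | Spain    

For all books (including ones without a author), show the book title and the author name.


LEFT JOIN keeps every row from books (the left table); where author_id has no match in authors, the author columns become NULL. Walk through each book:
  - book 1 (Stone Bridges): author_id=NULL, no match -> kept with NULL
  - book 2 (The Last Train): author_id=2 -> matches Baker
  - book 3 (The Iron Gate): author_id=2 -> matches Baker
  - book 4 (River Crossing): author_id=3 -> matches Green
  - book 5 (Hollow Hills): author_id=5 -> matches Jones
  - book 6 (Distant Shores): author_id=1 -> matches Lewis
  - book 7 (Midnight Sun): author_id=4 -> matches Wilson
  - book 8 (Silent Waters): author_id=1 -> matches Lewis
  - book 9 (The Blue Door): author_id=2 -> matches Baker
All 9 rows appear; 1 has NULL author.

SQL:
SELECT a.title, b.name AS author
FROM books a
LEFT JOIN authors b ON a.author_id = b.id

Result:
title          | author
---------------+-------
Stone Bridges  | NULL  
The Last Train | Baker 
The Iron Gate  | Baker 
River Crossing | Green 
Hollow Hills   | Jones 
Distant Shores | Lewis 
Midnight Sun   | Wilson
Silent Waters  | Lewis 
The Blue Door  | Baker 


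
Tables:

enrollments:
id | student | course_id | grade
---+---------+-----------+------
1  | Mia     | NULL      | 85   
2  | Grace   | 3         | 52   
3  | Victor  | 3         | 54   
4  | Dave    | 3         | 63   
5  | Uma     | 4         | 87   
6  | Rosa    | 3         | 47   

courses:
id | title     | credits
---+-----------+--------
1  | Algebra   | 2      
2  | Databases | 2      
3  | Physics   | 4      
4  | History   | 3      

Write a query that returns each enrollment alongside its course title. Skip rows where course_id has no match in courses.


INNER JOIN keeps only enrollments rows whose course_id matches an id in courses. Walk through each enrollment:
  - enrollment 1 (Mia): course_id=NULL, no match -> dropped
  - enrollment 2 (Grace): course_id=3 -> matches Physics
  - enrollment 3 (Victor): course_id=3 -> matches Physics
  - enrollment 4 (Dave): course_id=3 -> matches Physics
  - enrollment 5 (Uma): course_id=4 -> matches History
  - enrollment 6 (Rosa): course_id=3 -> matches Physics
So 1 of 6 rows is dropped.

SQL:
SELECT a.student, b.title AS course
FROM enrollments a
INNER JOIN courses b ON a.course_id = b.id

Result:
student | course 
--------+--------
Grace   | Physics
Victor  | Physics
Dave    | Physics
Uma     | History
Rosa    | Physics


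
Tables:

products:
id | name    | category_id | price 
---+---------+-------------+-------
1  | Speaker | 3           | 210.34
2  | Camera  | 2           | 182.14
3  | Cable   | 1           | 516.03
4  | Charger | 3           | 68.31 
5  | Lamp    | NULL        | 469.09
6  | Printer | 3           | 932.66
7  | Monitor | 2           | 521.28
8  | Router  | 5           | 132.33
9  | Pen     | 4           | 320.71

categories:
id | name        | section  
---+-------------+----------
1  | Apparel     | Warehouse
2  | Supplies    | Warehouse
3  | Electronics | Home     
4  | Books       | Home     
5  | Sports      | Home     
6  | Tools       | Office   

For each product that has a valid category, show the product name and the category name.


INNER JOIN keeps only products rows whose category_id matches an id in categories. Walk through each product:
  - product 1 (Speaker): category_id=3 -> matches Electronics
  - product 2 (Camera): category_id=2 -> matches Supplies
  - product 3 (Cable): category_id=1 -> matches Apparel
  - product 4 (Charger): category_id=3 -> matches Electronics
  - product 5 (Lamp): category_id=NULL, no match -> dropped
  - product 6 (Printer): category_id=3 -> matches Electronics
  - product 7 (Monitor): category_id=2 -> matches Supplies
  - product 8 (Router): category_id=5 -> matches Sports
  - product 9 (Pen): category_id=4 -> matches Books
So 1 of 9 rows is dropped.

SQL:
SELECT a.name, b.name AS category
FROM products a
INNER JOIN categories b ON a.category_id = b.id

Result:
name    | category   
--------+------------
Speaker | Electronics
Camera  | Supplies   
Cable   | Apparel    
Charger | Electronics
Printer | Electronics
Monitor | Supplies   
Router  | Sports     
Pen     | Books      


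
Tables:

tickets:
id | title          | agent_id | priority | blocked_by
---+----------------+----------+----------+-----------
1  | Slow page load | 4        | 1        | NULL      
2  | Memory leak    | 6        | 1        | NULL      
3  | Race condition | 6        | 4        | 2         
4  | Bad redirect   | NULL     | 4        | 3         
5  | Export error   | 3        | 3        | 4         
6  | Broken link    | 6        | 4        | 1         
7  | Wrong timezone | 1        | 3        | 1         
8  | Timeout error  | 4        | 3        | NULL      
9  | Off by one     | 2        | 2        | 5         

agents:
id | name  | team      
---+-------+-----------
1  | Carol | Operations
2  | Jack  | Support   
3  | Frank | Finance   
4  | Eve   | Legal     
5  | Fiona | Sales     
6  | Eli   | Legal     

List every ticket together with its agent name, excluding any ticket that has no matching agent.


INNER JOIN keeps only tickets rows whose agent_id matches an id in agents. Walk through each ticket:
  - ticket 1 (Slow page load): agent_id=4 -> matches Eve
  - ticket 2 (Memory leak): agent_id=6 -> matches Eli
  - ticket 3 (Race condition): agent_id=6 -> matches Eli
  - ticket 4 (Bad redirect): agent_id=NULL, no match -> dropped
  - ticket 5 (Export error): agent_id=3 -> matches Frank
  - ticket 6 (Broken link): agent_id=6 -> matches Eli
  - ticket 7 (Wrong timezone): agent_id=1 -> matches Carol
  - ticket 8 (Timeout error): agent_id=4 -> matches Eve
  - ticket 9 (Off by one): agent_id=2 -> matches Jack
So 1 of 9 rows is dropped.

SQL:
SELECT a.title, b.name AS agent
FROM tickets a
INNER JOIN agents b ON a.agent_id = b.id

Result:
title          | agent
---------------+------
Slow page load | Eve  
Memory leak    | Eli  
Race condition | Eli  
Export error   | Frank
Broken link    | Eli  
Wrong timezone | Carol
Timeout error  | Eve  
Off by one     | Jack 


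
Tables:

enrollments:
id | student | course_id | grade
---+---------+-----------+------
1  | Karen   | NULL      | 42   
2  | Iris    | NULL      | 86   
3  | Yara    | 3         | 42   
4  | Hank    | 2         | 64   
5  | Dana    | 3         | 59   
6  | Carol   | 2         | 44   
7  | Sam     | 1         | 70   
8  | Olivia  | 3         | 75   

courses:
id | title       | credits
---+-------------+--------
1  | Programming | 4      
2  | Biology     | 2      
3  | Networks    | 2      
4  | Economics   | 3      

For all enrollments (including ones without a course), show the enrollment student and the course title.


LEFT JOIN keeps every row from enrollments (the left table); where course_id has no match in courses, the course columns become NULL. Walk through each enrollment:
  - enrollment 1 (Karen): course_id=NULL, no match -> kept with NULL
  - enrollment 2 (Iris): course_id=NULL, no match -> kept with NULL
  - enrollment 3 (Yara): course_id=3 -> matches Networks
  - enrollment 4 (Hank): course_id=2 -> matches Biology
  - enrollment 5 (Dana): course_id=3 -> matches Networks
  - enrollment 6 (Carol): course_id=2 -> matches Biology
  - enrollment 7 (Sam): course_id=1 -> matches Programming
  - enrollment 8 (Olivia): course_id=3 -> matches Networks
All 8 rows appear; 2 have NULL course.

SQL:
SELECT a.student, b.title AS course
FROM enrollments a
LEFT JOIN courses b ON a.course_id = b.id

Result:
student | course     
--------+------------
Karen   | NULL       
Iris    | NULL       
Yara    | Networks   
Hank    | Biology    
Dana    | Networks   
Carol   | Biology    
Sam     | Programming
Olivia  | Networks   


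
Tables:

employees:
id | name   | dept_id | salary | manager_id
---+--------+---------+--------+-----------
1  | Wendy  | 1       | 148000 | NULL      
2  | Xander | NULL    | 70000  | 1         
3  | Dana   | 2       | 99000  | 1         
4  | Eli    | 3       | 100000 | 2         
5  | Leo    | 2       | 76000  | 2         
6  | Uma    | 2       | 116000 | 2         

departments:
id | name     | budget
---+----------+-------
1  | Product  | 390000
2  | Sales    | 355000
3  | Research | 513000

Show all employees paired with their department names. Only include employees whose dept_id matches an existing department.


INNER JOIN keeps only employees rows whose dept_id matches an id in departments. Walk through each employee:
  - employee 1 (Wendy): dept_id=1 -> matches Product
  - employee 2 (Xander): dept_id=NULL, no match -> dropped
  - employee 3 (Dana): dept_id=2 -> matches Sales
  - employee 4 (Eli): dept_id=3 -> matches Research
  - employee 5 (Leo): dept_id=2 -> matches Sales
  - employee 6 (Uma): dept_id=2 -> matches Sales
So 1 of 6 rows is dropped.

SQL:
SELECT a.name, b.name AS department
FROM employees a
INNER JOIN departments b ON a.dept_id = b.id

Result:
name  | department
------+-----------
Wendy | Product   
Dana  | Sales     
Eli   | Research  
Leo   | Sales     
Uma   | Sales     


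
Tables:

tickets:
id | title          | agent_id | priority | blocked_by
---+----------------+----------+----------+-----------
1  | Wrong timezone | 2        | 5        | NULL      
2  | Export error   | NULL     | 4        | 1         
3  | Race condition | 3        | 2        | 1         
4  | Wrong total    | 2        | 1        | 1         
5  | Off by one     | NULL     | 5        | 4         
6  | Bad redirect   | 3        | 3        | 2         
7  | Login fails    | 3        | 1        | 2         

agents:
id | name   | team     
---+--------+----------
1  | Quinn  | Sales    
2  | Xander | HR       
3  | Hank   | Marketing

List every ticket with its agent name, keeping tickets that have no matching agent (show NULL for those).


LEFT JOIN keeps every row from tickets (the left table); where agent_id has no match in agents, the agent columns become NULL. Walk through each ticket:
  - ticket 1 (Wrong timezone): agent_id=2 -> matches Xander
  - ticket 2 (Export error): agent_id=NULL, no match -> kept with NULL
  - ticket 3 (Race condition): agent_id=3 -> matches Hank
  - ticket 4 (Wrong total): agent_id=2 -> matches Xander
  - ticket 5 (Off by one): agent_id=NULL, no match -> kept with NULL
  - ticket 6 (Bad redirect): agent_id=3 -> matches Hank
  - ticket 7 (Login fails): agent_id=3 -> matches Hank
All 7 rows appear; 2 have NULL agent.

SQL:
SELECT a.title, b.name AS agent
FROM tickets a
LEFT JOIN agents b ON a.agent_id = b.id

Result:
title          | agent 
---------------+-------
Wrong timezone | Xander
Export error   | NULL  
Race condition | Hank  
Wrong total    | Xander
Off by one     | NULL  
Bad redirect   | Hank  
Login fails    | Hank  


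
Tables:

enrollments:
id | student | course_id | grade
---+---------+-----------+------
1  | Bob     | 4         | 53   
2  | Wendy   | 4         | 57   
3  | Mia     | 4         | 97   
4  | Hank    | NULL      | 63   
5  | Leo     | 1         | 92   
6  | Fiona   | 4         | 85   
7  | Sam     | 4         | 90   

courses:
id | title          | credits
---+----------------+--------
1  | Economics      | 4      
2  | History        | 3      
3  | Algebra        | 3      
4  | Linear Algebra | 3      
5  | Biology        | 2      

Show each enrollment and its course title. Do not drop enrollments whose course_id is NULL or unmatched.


LEFT JOIN keeps every row from enrollments (the left table); where course_id has no match in courses, the course columns become NULL. Walk through each enrollment:
  - enrollment 1 (Bob): course_id=4 -> matches Linear Algebra
  - enrollment 2 (Wendy): course_id=4 -> matches Linear Algebra
  - enrollment 3 (Mia): course_id=4 -> matches Linear Algebra
  - enrollment 4 (Hank): course_id=NULL, no match -> kept with NULL
  - enrollment 5 (Leo): course_id=1 -> matches Economics
  - enrollment 6 (Fiona): course_id=4 -> matches Linear Algebra
  - enrollment 7 (Sam): course_id=4 -> matches Linear Algebra
All 7 rows appear; 1 has NULL course.

SQL:
SELECT a.student, b.title AS course
FROM enrollments a
LEFT JOIN courses b ON a.course_id = b.id

Result:
student | course        
--------+---------------
Bob     | Linear Algebra
Wendy   | Linear Algebra
Mia     | Linear Algebra
Hank    | NULL          
Leo     | Economics     
Fiona   | Linear Algebra
Sam     | Linear Algebra


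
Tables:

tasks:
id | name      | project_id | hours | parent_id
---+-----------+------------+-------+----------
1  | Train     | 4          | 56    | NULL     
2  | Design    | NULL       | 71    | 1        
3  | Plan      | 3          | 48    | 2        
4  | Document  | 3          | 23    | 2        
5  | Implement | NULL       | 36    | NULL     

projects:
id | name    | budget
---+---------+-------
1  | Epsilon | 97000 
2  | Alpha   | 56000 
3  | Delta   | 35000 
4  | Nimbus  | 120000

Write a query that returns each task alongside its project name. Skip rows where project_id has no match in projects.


INNER JOIN keeps only tasks rows whose project_id matches an id in projects. Walk through each task:
  - task 1 (Train): project_id=4 -> matches Nimbus
  - task 2 (Design): project_id=NULL, no match -> dropped
  - task 3 (Plan): project_id=3 -> matches Delta
  - task 4 (Document): project_id=3 -> matches Delta
  - task 5 (Implement): project_id=NULL, no match -> dropped
So 2 of 5 rows are dropped.

SQL:
SELECT a.name, b.name AS project
FROM tasks a
INNER JOIN projects b ON a.project_id = b.id

Result:
name     | project
---------+--------
Train    | Nimbus 
Plan     | Delta  
Document | Delta  


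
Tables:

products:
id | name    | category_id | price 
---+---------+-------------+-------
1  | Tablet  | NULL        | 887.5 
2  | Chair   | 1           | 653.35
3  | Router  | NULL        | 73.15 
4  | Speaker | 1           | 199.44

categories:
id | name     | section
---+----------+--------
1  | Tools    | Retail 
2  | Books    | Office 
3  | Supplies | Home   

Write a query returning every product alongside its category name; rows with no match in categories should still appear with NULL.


LEFT JOIN keeps every row from products (the left table); where category_id has no match in categories, the category columns become NULL. Walk through each product:
  - product 1 (Tablet): category_id=NULL, no match -> kept with NULL
  - product 2 (Chair): category_id=1 -> matches Tools
  - product 3 (Router): category_id=NULL, no match -> kept with NULL
  - product 4 (Speaker): category_id=1 -> matches Tools
All 4 rows appear; 2 have NULL category.

SQL:
SELECT a.name, b.name AS category
FROM products a
LEFT JOIN categories b ON a.category_id = b.id

Result:
name    | category
--------+---------
Tablet  | NULL    
Chair   | Tools   
Router  | NULL    
Speaker | Tools   


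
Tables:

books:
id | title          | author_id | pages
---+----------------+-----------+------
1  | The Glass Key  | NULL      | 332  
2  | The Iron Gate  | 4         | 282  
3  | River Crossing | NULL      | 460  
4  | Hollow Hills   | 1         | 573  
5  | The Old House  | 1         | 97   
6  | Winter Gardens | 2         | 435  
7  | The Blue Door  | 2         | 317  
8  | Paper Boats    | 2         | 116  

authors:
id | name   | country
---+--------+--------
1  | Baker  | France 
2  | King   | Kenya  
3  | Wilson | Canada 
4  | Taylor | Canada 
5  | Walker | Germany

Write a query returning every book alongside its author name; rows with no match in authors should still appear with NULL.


LEFT JOIN keeps every row from books (the left table); where author_id has no match in authors, the author columns become NULL. Walk through each book:
  - book 1 (The Glass Key): author_id=NULL, no match -> kept with NULL
  - book 2 (The Iron Gate): author_id=4 -> matches Taylor
  - book 3 (River Crossing): author_id=NULL, no match -> kept with NULL
  - book 4 (Hollow Hills): author_id=1 -> matches Baker
  - book 5 (The Old House): author_id=1 -> matches Baker
  - book 6 (Winter Gardens): author_id=2 -> matches King
  - book 7 (The Blue Door): author_id=2 -> matches King
  - book 8 (Paper Boats): author_id=2 -> matches King
All 8 rows appear; 2 have NULL author.

SQL:
SELECT a.title, b.name AS author
FROM books a
LEFT JOIN authors b ON a.author_id = b.id

Result:
title          | author
---------------+-------
The Glass Key  | NULL  
The Iron Gate  | Taylor
River Crossing | NULL  
Hollow Hills   | Baker 
The Old House  | Baker 
Winter Gardens | King  
The Blue Door  | King  
Paper Boats    | King  


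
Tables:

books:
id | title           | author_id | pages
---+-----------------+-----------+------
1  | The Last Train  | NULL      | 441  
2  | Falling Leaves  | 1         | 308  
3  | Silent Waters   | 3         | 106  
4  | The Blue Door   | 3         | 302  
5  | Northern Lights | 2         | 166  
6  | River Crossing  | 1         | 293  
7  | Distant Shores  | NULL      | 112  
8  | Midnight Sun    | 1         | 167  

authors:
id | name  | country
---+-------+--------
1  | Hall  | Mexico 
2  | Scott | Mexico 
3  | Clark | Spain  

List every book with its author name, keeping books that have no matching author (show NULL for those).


LEFT JOIN keeps every row from books (the left table); where author_id has no match in authors, the author columns become NULL. Walk through each book:
  - book 1 (The Last Train): author_id=NULL, no match -> kept with NULL
  - book 2 (Falling Leaves): author_id=1 -> matches Hall
  - book 3 (Silent Waters): author_id=3 -> matches Clark
  - book 4 (The Blue Door): author_id=3 -> matches Clark
  - book 5 (Northern Lights): author_id=2 -> matches Scott
  - book 6 (River Crossing): author_id=1 -> matches Hall
  - book 7 (Distant Shores): author_id=NULL, no match -> kept with NULL
  - book 8 (Midnight Sun): author_id=1 -> matches Hall
All 8 rows appear; 2 have NULL author.

SQL:
SELECT a.title, b.name AS author
FROM books a
LEFT JOIN authors b ON a.author_id = b.id

Result:
title           | author
----------------+-------
The Last Train  | NULL  
Falling Leaves  | Hall  
Silent Waters   | Clark 
The Blue Door   | Clark 
Northern Lights | Scott 
River Crossing  | Hall  
Distant Shores  | NULL  
Midnight Sun    | Hall  


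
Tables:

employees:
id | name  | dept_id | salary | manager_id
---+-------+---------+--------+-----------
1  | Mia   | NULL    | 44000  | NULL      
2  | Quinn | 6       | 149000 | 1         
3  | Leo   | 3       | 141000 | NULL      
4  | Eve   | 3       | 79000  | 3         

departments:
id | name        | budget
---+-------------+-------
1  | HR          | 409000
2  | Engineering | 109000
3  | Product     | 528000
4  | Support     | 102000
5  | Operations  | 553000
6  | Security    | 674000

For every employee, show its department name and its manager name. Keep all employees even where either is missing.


Two LEFT JOINs from the same base table employees: one to departments via dept_id, one to employees itself via manager_id. Both are LEFT so every employee is preserved.
Match against departments:
  - employee 1 (Mia): dept_id=NULL, no match -> kept with NULL
  - employee 2 (Quinn): dept_id=6 -> matches Security
  - employee 3 (Leo): dept_id=3 -> matches Product
  - employee 4 (Eve): dept_id=3 -> matches Product
Match against employees (self):
  - employee 1 (Mia): manager_id=NULL -> NULL
  - employee 2 (Quinn): manager_id=1 -> Mia
  - employee 3 (Leo): manager_id=NULL -> NULL
  - employee 4 (Eve): manager_id=3 -> Leo

SQL:
SELECT a.name, b.name AS department, c.name AS manager
FROM employees a
LEFT JOIN departments b ON a.dept_id = b.id
LEFT JOIN employees c ON a.manager_id = c.id

Result:
name  | department | manager
------+------------+--------
Mia   | NULL       | NULL   
Quinn | Security   | Mia    
Leo   | Product    | NULL   
Eve   | Product    | Leo    


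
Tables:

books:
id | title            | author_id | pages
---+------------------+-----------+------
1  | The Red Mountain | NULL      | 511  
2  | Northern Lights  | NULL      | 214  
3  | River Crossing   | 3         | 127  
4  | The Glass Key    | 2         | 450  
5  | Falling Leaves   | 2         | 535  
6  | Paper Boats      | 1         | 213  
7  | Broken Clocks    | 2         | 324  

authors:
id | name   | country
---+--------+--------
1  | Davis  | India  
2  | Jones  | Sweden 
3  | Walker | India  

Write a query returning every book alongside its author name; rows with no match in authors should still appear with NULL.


LEFT JOIN keeps every row from books (the left table); where author_id has no match in authors, the author columns become NULL. Walk through each book:
  - book 1 (The Red Mountain): author_id=NULL, no match -> kept with NULL
  - book 2 (Northern Lights): author_id=NULL, no match -> kept with NULL
  - book 3 (River Crossing): author_id=3 -> matches Walker
  - book 4 (The Glass Key): author_id=2 -> matches Jones
  - book 5 (Falling Leaves): author_id=2 -> matches Jones
  - book 6 (Paper Boats): author_id=1 -> matches Davis
  - book 7 (Broken Clocks): author_id=2 -> matches Jones
All 7 rows appear; 2 have NULL author.

SQL:
SELECT a.title, b.name AS author
FROM books a
LEFT JOIN authors b ON a.author_id = b.id

Result:
title            | author
-----------------+-------
The Red Mountain | NULL  
Northern Lights  | NULL  
River Crossing   | Walker
The Glass Key    | Jones 
Falling Leaves   | Jones 
Paper Boats      | Davis 
Broken Clocks    | Jones 


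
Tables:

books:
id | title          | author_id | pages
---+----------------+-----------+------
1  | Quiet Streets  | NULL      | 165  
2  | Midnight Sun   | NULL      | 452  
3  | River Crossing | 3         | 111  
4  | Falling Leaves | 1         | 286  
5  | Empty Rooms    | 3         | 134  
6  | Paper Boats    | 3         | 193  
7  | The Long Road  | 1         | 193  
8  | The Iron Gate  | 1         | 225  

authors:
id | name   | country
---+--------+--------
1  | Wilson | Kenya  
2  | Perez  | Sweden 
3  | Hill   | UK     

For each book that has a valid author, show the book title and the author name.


INNER JOIN keeps only books rows whose author_id matches an id in authors. Walk through each book:
  - book 1 (Quiet Streets): author_id=NULL, no match -> dropped
  - book 2 (Midnight Sun): author_id=NULL, no match -> dropped
  - book 3 (River Crossing): author_id=3 -> matches Hill
  - book 4 (Falling Leaves): author_id=1 -> matches Wilson
  - book 5 (Empty Rooms): author_id=3 -> matches Hill
  - book 6 (Paper Boats): author_id=3 -> matches Hill
  - book 7 (The Long Road): author_id=1 -> matches Wilson
  - book 8 (The Iron Gate): author_id=1 -> matches Wilson
So 2 of 8 rows are dropped.

SQL:
SELECT a.title, b.name AS author
FROM books a
INNER JOIN authors b ON a.author_id = b.id

Result:
title          | author
---------------+-------
River Crossing | Hill  
Falling Leaves | Wilson
Empty Rooms    | Hill  
Paper Boats    | Hill  
The Long Road  | Wilson
The Iron Gate  | Wilson


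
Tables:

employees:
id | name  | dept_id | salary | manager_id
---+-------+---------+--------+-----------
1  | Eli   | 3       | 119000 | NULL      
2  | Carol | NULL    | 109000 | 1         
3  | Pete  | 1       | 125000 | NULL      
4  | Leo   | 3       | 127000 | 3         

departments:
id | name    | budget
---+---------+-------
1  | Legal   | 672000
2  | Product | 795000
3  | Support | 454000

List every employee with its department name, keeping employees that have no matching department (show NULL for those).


LEFT JOIN keeps every row from employees (the left table); where dept_id has no match in departments, the department columns become NULL. Walk through each employee:
  - employee 1 (Eli): dept_id=3 -> matches Support
  - employee 2 (Carol): dept_id=NULL, no match -> kept with NULL
  - employee 3 (Pete): dept_id=1 -> matches Legal
  - employee 4 (Leo): dept_id=3 -> matches Support
All 4 rows appear; 1 has NULL department.

SQL:
SELECT a.name, b.name AS department
FROM employees a
LEFT JOIN departments b ON a.dept_id = b.id

Result:
name  | department
------+-----------
Eli   | Support   
Carol | NULL      
Pete  | Legal     
Leo   | Support   


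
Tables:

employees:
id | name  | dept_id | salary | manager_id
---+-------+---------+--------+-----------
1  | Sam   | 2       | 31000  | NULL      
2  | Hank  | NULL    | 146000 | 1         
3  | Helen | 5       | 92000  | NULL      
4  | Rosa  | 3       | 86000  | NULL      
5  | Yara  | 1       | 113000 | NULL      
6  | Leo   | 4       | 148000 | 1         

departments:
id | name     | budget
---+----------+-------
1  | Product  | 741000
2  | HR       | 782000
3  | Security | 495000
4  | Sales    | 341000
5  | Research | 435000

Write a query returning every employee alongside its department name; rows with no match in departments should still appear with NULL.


LEFT JOIN keeps every row from employees (the left table); where dept_id has no match in departments, the department columns become NULL. Walk through each employee:
  - employee 1 (Sam): dept_id=2 -> matches HR
  - employee 2 (Hank): dept_id=NULL, no match -> kept with NULL
  - employee 3 (Helen): dept_id=5 -> matches Research
  - employee 4 (Rosa): dept_id=3 -> matches Security
  - employee 5 (Yara): dept_id=1 -> matches Product
  - employee 6 (Leo): dept_id=4 -> matches Sales
All 6 rows appear; 1 has NULL department.

SQL:
SELECT a.name, b.name AS department
FROM employees a
LEFT JOIN departments b ON a.dept_id = b.id

Result:
name  | department
------+-----------
Sam   | HR        
Hank  | NULL      
Helen | Research  
Rosa  | Security  
Yara  | Product   
Leo   | Sales     


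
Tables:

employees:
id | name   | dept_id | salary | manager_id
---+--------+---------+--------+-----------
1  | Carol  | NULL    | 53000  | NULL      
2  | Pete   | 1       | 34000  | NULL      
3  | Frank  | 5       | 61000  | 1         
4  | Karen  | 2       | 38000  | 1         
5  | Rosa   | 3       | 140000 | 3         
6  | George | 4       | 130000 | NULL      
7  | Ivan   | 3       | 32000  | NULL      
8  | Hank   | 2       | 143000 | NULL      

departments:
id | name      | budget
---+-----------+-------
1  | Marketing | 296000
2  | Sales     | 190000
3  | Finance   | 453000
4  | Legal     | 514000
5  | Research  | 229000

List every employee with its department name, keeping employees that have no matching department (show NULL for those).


LEFT JOIN keeps every row from employees (the left table); where dept_id has no match in departments, the department columns become NULL. Walk through each employee:
  - employee 1 (Carol): dept_id=NULL, no match -> kept with NULL
  - employee 2 (Pete): dept_id=1 -> matches Marketing
  - employee 3 (Frank): dept_id=5 -> matches Research
  - employee 4 (Karen): dept_id=2 -> matches Sales
  - employee 5 (Rosa): dept_id=3 -> matches Finance
  - employee 6 (George): dept_id=4 -> matches Legal
  - employee 7 (Ivan): dept_id=3 -> matches Finance
  - employee 8 (Hank): dept_id=2 -> matches Sales
All 8 rows appear; 1 has NULL department.

SQL:
SELECT a.name, b.name AS department
FROM employees a
LEFT JOIN departments b ON a.dept_id = b.id

Result:
name   | department
-------+-----------
Carol  | NULL      
Pete   | Marketing 
Frank  | Research  
Karen  | Sales     
Rosa   | Finance   
George | Legal     
Ivan   | Finance   
Hank   | Sales     


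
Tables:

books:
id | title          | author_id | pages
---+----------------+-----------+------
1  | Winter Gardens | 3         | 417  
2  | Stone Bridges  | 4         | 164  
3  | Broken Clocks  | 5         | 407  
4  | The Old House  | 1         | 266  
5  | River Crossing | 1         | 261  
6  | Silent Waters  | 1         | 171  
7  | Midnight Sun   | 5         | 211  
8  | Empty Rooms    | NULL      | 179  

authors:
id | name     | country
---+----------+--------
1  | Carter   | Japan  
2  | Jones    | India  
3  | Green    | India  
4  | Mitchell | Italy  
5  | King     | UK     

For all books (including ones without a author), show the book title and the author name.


LEFT JOIN keeps every row from books (the left table); where author_id has no match in authors, the author columns become NULL. Walk through each book:
  - book 1 (Winter Gardens): author_id=3 -> matches Green
  - book 2 (Stone Bridges): author_id=4 -> matches Mitchell
  - book 3 (Broken Clocks): author_id=5 -> matches King
  - book 4 (The Old House): author_id=1 -> matches Carter
  - book 5 (River Crossing): author_id=1 -> matches Carter
  - book 6 (Silent Waters): author_id=1 -> matches Carter
  - book 7 (Midnight Sun): author_id=5 -> matches King
  - book 8 (Empty Rooms): author_id=NULL, no match -> kept with NULL
All 8 rows appear; 1 has NULL author.

SQL:
SELECT a.title, b.name AS author
FROM books a
LEFT JOIN authors b ON a.author_id = b.id

Result:
title          | author  
---------------+---------
Winter Gardens | Green   
Stone Bridges  | Mitchell
Broken Clocks  | King    
The Old House  | Carter  
River Crossing | Carter  
Silent Waters  | Carter  
Midnight Sun   | King    
Empty Rooms    | NULL    


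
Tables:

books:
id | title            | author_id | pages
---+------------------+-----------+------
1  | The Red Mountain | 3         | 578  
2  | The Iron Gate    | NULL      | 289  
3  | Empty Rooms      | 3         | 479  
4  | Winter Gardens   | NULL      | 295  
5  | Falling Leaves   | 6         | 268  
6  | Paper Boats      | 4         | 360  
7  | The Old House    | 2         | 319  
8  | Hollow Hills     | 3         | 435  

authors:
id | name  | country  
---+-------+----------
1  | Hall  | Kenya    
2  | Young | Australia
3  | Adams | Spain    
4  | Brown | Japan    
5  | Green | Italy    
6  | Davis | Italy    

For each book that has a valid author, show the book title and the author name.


INNER JOIN keeps only books rows whose author_id matches an id in authors. Walk through each book:
  - book 1 (The Red Mountain): author_id=3 -> matches Adams
  - book 2 (The Iron Gate): author_id=NULL, no match -> dropped
  - book 3 (Empty Rooms): author_id=3 -> matches Adams
  - book 4 (Winter Gardens): author_id=NULL, no match -> dropped
  - book 5 (Falling Leaves): author_id=6 -> matches Davis
  - book 6 (Paper Boats): author_id=4 -> matches Brown
  - book 7 (The Old House): author_id=2 -> matches Young
  - book 8 (Hollow Hills): author_id=3 -> matches Adams
So 2 of 8 rows are dropped.

SQL:
SELECT a.title, b.name AS author
FROM books a
INNER JOIN authors b ON a.author_id = b.id

Result:
title            | author
-----------------+-------
The Red Mountain | Adams 
Empty Rooms      | Adams 
Falling Leaves   | Davis 
Paper Boats      | Brown 
The Old House    | Young 
Hollow Hills     | Adams 


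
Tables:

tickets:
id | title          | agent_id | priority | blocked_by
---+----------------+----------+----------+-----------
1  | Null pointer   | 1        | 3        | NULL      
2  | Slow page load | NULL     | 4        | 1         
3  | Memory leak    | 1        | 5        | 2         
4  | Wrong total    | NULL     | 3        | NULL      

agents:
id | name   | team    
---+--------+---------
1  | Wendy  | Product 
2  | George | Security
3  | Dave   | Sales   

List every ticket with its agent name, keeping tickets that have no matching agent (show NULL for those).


LEFT JOIN keeps every row from tickets (the left table); where agent_id has no match in agents, the agent columns become NULL. Walk through each ticket:
  - ticket 1 (Null pointer): agent_id=1 -> matches Wendy
  - ticket 2 (Slow page load): agent_id=NULL, no match -> kept with NULL
  - ticket 3 (Memory leak): agent_id=1 -> matches Wendy
  - ticket 4 (Wrong total): agent_id=NULL, no match -> kept with NULL
All 4 rows appear; 2 have NULL agent.

SQL:
SELECT a.title, b.name AS agent
FROM tickets a
LEFT JOIN agents b ON a.agent_id = b.id

Result:
title          | agent
---------------+------
Null pointer   | Wendy
Slow page load | NULL 
Memory leak    | Wendy
Wrong total    | NULL 


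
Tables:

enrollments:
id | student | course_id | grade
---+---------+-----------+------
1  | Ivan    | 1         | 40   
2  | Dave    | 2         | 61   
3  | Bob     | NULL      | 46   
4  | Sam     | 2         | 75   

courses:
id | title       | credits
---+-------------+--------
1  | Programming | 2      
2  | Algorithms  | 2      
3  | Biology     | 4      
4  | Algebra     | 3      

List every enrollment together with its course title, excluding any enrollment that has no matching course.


INNER JOIN keeps only enrollments rows whose course_id matches an id in courses. Walk through each enrollment:
  - enrollment 1 (Ivan): course_id=1 -> matches Programming
  - enrollment 2 (Dave): course_id=2 -> matches Algorithms
  - enrollment 3 (Bob): course_id=NULL, no match -> dropped
  - enrollment 4 (Sam): course_id=2 -> matches Algorithms
So 1 of 4 rows is dropped.

SQL:
SELECT a.student, b.title AS course
FROM enrollments a
INNER JOIN courses b ON a.course_id = b.id

Result:
student | course     
--------+------------
Ivan    | Programming
Dave    | Algorithms 
Sam     | Algorithms 


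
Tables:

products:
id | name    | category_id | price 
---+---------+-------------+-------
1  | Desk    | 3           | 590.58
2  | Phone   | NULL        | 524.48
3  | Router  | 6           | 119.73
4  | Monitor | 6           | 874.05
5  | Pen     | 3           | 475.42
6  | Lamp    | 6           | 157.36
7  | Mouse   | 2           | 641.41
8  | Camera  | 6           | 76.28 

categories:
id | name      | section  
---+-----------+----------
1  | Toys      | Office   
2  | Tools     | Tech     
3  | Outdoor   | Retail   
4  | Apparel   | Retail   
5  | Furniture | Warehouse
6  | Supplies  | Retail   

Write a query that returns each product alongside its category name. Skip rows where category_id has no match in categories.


INNER JOIN keeps only products rows whose category_id matches an id in categories. Walk through each product:
  - product 1 (Desk): category_id=3 -> matches Outdoor
  - product 2 (Phone): category_id=NULL, no match -> dropped
  - product 3 (Router): category_id=6 -> matches Supplies
  - product 4 (Monitor): category_id=6 -> matches Supplies
  - product 5 (Pen): category_id=3 -> matches Outdoor
  - product 6 (Lamp): category_id=6 -> matches Supplies
  - product 7 (Mouse): category_id=2 -> matches Tools
  - product 8 (Camera): category_id=6 -> matches Supplies
So 1 of 8 rows is dropped.

SQL:
SELECT a.name, b.name AS category
FROM products a
INNER JOIN categories b ON a.category_id = b.id

Result:
name    | category
--------+---------
Desk    | Outdoor 
Router  | Supplies
Monitor | Supplies
Pen     | Outdoor 
Lamp    | Supplies
Mouse   | Tools   
Camera  | Supplies


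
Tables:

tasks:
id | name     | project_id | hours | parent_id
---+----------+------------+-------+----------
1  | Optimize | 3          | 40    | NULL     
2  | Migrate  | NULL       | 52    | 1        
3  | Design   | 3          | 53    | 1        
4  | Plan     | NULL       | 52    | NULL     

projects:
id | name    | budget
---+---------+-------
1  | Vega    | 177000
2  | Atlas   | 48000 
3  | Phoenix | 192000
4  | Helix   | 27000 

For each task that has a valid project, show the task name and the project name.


INNER JOIN keeps only tasks rows whose project_id matches an id in projects. Walk through each task:
  - task 1 (Optimize): project_id=3 -> matches Phoenix
  - task 2 (Migrate): project_id=NULL, no match -> dropped
  - task 3 (Design): project_id=3 -> matches Phoenix
  - task 4 (Plan): project_id=NULL, no match -> dropped
So 2 of 4 rows are dropped.

SQL:
SELECT a.name, b.name AS project
FROM tasks a
INNER JOIN projects b ON a.project_id = b.id

Result:
name     | project
---------+--------
Optimize | Phoenix
Design   | Phoenix


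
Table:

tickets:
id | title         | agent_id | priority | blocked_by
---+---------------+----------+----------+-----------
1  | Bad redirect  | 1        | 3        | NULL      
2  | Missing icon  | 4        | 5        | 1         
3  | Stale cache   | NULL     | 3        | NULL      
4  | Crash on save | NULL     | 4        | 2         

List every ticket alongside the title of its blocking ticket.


This is a self-join: tickets is joined to a second copy of itself, matching each row's blocked_by to another row's id. Use LEFT JOIN so rows with blocked_by=NULL are kept.
  - ticket 1 (Bad redirect): blocked_by=NULL -> NULL
  - ticket 2 (Missing icon): blocked_by=1 -> Bad redirect
  - ticket 3 (Stale cache): blocked_by=NULL -> NULL
  - ticket 4 (Crash on save): blocked_by=2 -> Missing icon

SQL:
SELECT a.title AS item, b.title AS blocked_by
FROM tickets a
LEFT JOIN tickets b ON a.blocked_by = b.id

Result:
item          | blocked_by  
--------------+-------------
Bad redirect  | NULL        
Missing icon  | Bad redirect
Stale cache   | NULL        
Crash on save | Missing icon


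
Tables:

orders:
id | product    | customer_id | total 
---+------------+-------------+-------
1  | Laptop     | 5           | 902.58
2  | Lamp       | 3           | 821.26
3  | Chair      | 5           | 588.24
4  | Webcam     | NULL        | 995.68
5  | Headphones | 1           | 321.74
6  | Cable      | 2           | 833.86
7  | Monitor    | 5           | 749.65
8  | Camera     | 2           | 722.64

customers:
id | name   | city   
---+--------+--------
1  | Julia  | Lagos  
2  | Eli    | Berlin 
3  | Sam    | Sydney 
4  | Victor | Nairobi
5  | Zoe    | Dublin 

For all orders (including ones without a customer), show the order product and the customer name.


LEFT JOIN keeps every row from orders (the left table); where customer_id has no match in customers, the customer columns become NULL. Walk through each order:
  - order 1 (Laptop): customer_id=5 -> matches Zoe
  - order 2 (Lamp): customer_id=3 -> matches Sam
  - order 3 (Chair): customer_id=5 -> matches Zoe
  - order 4 (Webcam): customer_id=NULL, no match -> kept with NULL
  - order 5 (Headphones): customer_id=1 -> matches Julia
  - order 6 (Cable): customer_id=2 -> matches Eli
  - order 7 (Monitor): customer_id=5 -> matches Zoe
  - order 8 (Camera): customer_id=2 -> matches Eli
All 8 rows appear; 1 has NULL customer.

SQL:
SELECT a.product, b.name AS customer
FROM orders a
LEFT JOIN customers b ON a.customer_id = b.id

Result:
product    | customer
-----------+---------
Laptop     | Zoe     
Lamp       | Sam     
Chair      | Zoe     
Webcam     | NULL    
Headphones | Julia   
Cable      | Eli     
Monitor    | Zoe     
Camera     | Eli     
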